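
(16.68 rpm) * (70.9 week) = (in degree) 4.291e+09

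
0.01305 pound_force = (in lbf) 0.01305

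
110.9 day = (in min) 1.597e+05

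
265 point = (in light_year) 9.881e-18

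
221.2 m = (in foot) 725.7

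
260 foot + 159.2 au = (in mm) 2.382e+16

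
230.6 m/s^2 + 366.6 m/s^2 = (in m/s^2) 597.2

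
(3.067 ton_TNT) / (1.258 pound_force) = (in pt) 6.5e+12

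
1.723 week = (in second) 1.042e+06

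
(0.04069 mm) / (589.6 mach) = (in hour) 5.63e-14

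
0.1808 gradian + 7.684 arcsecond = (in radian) 0.002877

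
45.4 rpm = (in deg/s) 272.4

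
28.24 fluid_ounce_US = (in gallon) 0.2206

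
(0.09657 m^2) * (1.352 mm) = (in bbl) 0.0008212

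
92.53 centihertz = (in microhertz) 9.253e+05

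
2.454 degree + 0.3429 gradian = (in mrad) 48.22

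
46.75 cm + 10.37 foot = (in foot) 11.9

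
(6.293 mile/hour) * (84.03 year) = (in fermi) 7.455e+24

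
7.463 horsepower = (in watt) 5565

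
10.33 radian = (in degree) 591.9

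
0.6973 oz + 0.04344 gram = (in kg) 0.01981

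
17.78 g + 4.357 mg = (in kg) 0.01778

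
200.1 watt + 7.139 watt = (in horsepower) 0.2779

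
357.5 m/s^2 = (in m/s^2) 357.5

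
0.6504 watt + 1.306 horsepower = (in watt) 974.5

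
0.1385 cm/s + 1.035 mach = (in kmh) 1269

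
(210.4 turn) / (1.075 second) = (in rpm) 1.174e+04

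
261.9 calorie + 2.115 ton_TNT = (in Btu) 8.387e+06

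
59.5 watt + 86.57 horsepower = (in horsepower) 86.65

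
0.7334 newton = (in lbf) 0.1649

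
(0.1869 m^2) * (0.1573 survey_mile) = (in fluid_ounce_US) 1.6e+06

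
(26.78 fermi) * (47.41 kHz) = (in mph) 2.84e-09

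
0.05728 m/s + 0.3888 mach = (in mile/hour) 296.3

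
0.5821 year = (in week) 30.35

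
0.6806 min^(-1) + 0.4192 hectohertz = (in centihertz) 4193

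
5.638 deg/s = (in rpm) 0.9397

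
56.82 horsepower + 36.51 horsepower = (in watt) 6.96e+04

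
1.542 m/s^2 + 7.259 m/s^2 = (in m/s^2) 8.801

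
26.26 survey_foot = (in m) 8.004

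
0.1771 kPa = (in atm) 0.001748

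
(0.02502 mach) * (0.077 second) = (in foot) 2.152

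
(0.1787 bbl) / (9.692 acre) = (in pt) 0.002053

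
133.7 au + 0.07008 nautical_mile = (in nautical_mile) 1.08e+10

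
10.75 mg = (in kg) 1.075e-05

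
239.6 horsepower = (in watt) 1.787e+05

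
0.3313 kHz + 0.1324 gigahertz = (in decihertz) 1.324e+09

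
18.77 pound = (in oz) 300.3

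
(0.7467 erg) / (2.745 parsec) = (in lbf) 1.982e-25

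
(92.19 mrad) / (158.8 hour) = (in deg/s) 9.24e-06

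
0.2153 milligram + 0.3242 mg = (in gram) 0.0005395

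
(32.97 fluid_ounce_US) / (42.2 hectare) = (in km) 2.311e-12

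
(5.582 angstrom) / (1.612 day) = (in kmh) 1.443e-14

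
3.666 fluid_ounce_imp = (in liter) 0.1042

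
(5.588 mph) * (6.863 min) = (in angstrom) 1.029e+13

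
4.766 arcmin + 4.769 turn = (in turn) 4.769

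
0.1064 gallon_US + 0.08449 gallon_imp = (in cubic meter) 0.0007869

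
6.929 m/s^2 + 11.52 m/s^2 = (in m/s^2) 18.45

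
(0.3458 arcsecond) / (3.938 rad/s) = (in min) 7.095e-09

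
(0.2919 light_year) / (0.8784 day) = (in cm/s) 3.639e+12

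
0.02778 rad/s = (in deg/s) 1.592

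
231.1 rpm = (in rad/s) 24.2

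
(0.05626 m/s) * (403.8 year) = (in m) 7.164e+08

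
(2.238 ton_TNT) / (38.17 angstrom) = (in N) 2.453e+18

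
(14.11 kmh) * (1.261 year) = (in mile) 9.685e+04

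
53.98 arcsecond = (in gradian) 0.01666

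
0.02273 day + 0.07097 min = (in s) 1968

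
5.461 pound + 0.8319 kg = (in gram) 3309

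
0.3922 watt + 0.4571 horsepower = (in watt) 341.3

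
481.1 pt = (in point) 481.1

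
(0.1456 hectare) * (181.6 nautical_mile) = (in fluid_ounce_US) 1.656e+13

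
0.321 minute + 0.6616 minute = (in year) 1.869e-06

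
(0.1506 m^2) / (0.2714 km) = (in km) 5.549e-07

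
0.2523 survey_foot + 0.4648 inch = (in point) 251.5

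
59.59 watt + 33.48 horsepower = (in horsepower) 33.56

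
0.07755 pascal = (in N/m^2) 0.07755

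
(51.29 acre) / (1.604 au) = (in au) 5.782e-18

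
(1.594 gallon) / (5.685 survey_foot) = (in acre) 8.605e-07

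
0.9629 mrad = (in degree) 0.05517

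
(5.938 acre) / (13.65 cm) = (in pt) 4.99e+08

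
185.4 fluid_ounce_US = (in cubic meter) 0.005483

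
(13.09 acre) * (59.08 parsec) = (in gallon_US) 2.551e+25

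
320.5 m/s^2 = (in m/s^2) 320.5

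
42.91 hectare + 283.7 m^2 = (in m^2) 4.294e+05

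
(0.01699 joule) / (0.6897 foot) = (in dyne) 8082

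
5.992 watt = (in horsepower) 0.008035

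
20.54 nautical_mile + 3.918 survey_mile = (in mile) 27.56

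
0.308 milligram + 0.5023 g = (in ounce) 0.01773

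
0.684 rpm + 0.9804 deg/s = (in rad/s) 0.08874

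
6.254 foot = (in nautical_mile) 0.001029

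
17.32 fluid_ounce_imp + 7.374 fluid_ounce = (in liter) 0.7102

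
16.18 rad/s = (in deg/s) 927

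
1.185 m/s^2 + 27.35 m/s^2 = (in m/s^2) 28.54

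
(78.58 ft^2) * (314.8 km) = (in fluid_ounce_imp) 8.088e+10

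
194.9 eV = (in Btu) 2.96e-20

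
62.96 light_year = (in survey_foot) 1.954e+18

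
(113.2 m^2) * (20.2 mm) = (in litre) 2287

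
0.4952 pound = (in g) 224.6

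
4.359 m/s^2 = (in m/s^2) 4.359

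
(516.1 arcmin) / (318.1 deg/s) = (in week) 4.471e-08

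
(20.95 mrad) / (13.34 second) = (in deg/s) 0.08998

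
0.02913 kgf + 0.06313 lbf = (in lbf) 0.1274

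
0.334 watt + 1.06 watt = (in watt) 1.394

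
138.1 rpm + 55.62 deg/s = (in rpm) 147.4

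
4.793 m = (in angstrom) 4.793e+10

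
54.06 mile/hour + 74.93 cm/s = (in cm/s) 2492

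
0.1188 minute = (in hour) 0.00198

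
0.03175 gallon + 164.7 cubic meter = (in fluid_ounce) 5.569e+06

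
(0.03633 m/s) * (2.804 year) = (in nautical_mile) 1735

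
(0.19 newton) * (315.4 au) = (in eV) 5.595e+31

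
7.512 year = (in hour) 6.581e+04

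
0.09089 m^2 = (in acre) 2.246e-05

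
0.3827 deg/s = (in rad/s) 0.006679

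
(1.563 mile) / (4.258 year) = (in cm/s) 0.001873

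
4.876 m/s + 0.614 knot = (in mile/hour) 11.61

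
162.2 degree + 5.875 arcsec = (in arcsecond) 5.839e+05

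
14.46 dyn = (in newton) 0.0001446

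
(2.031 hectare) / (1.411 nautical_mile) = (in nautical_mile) 0.004197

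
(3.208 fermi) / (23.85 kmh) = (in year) 1.535e-23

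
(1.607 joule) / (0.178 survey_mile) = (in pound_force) 0.001261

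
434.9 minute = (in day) 0.302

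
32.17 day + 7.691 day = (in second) 3.444e+06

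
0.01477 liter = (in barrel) 9.29e-05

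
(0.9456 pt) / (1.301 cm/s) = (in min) 0.0004273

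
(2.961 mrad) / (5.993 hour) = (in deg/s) 7.863e-06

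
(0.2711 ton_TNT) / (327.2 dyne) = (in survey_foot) 1.137e+12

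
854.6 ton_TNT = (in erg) 3.576e+19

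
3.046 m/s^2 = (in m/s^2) 3.046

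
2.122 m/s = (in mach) 0.006232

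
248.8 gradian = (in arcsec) 8.061e+05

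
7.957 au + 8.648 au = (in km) 2.484e+09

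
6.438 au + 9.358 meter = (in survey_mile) 5.984e+08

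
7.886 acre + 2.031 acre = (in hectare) 4.013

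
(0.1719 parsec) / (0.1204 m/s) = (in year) 1.397e+09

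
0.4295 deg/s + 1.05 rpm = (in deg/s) 6.729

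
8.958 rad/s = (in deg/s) 513.3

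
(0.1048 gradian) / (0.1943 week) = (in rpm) 1.338e-07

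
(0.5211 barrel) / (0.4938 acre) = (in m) 4.146e-05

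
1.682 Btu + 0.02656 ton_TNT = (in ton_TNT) 0.02656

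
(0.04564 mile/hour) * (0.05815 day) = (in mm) 1.025e+05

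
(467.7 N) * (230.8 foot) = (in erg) 3.29e+11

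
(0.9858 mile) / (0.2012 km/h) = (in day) 0.3285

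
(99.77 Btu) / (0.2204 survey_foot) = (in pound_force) 3.523e+05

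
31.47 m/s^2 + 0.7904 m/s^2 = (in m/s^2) 32.26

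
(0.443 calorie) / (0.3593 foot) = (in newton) 16.92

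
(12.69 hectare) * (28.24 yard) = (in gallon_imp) 7.208e+08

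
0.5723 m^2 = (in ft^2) 6.16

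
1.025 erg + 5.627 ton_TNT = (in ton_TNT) 5.627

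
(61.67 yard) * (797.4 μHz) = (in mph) 0.1006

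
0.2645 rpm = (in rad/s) 0.0277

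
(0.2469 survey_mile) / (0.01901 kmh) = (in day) 0.8709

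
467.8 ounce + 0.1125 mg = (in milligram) 1.326e+07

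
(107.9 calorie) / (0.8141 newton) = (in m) 554.5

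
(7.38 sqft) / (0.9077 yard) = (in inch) 32.52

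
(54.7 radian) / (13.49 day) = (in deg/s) 0.002689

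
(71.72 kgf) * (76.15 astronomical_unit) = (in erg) 8.012e+22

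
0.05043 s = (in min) 0.0008405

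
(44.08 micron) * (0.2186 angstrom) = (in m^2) 9.636e-16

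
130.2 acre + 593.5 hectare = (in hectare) 646.2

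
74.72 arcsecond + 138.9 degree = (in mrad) 2425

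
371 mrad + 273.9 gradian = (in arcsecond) 9.64e+05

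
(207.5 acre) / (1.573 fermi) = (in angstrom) 5.338e+30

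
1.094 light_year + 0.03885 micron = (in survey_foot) 3.396e+16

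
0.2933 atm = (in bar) 0.2972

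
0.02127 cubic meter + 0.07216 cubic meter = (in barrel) 0.5877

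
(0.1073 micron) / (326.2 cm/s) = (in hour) 9.137e-12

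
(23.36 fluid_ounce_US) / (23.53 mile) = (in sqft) 1.964e-07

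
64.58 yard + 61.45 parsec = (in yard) 2.074e+18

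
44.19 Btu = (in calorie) 1.114e+04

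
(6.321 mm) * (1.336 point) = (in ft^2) 3.207e-05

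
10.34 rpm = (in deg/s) 62.04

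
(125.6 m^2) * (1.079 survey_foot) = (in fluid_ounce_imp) 1.454e+06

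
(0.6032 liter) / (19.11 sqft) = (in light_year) 3.591e-20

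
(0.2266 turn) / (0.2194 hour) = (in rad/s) 0.001803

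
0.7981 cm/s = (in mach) 2.344e-05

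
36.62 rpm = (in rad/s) 3.835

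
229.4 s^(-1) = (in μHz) 2.294e+08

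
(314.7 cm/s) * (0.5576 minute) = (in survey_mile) 0.06542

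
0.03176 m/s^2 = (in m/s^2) 0.03176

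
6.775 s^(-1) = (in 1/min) 406.5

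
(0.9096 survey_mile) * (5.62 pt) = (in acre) 0.0007172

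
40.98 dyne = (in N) 0.0004098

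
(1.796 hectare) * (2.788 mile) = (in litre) 8.058e+10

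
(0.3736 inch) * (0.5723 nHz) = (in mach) 1.595e-14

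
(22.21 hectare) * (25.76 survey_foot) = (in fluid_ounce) 5.897e+10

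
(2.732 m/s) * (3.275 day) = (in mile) 480.3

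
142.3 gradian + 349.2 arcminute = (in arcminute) 8033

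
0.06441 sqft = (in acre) 1.479e-06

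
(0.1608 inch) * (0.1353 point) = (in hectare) 1.949e-11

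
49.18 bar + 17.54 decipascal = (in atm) 48.54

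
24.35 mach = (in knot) 1.612e+04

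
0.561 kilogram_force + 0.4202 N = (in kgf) 0.6038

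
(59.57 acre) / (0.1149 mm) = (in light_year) 2.218e-07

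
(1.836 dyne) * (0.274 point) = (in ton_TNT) 4.242e-19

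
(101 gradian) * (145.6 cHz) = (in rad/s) 2.31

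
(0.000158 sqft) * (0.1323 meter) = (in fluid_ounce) 0.06567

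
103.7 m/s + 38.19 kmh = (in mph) 255.7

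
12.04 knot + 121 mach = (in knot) 8.01e+04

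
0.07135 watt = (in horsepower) 9.568e-05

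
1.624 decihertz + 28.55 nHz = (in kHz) 0.0001624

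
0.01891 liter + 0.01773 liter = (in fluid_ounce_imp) 1.29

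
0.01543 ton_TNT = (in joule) 6.456e+07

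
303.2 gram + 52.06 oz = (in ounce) 62.76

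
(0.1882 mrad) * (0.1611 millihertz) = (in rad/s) 3.032e-08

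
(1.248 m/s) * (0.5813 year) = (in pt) 6.485e+10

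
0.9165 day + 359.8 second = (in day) 0.9207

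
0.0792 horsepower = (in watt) 59.06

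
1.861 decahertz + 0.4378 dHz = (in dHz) 186.5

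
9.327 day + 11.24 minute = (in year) 0.02557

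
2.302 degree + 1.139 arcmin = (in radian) 0.04051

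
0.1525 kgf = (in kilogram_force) 0.1525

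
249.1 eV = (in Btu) 3.783e-20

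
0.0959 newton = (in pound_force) 0.02156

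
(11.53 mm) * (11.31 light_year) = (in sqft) 1.328e+16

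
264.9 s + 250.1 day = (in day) 250.1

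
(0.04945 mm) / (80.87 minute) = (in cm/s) 1.019e-06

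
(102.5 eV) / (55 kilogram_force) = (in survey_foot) 9.989e-20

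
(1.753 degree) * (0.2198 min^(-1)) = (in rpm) 0.00107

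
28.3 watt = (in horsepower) 0.03795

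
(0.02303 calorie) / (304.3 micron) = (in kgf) 32.29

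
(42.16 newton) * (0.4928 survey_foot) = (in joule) 6.333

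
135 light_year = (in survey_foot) 4.19e+18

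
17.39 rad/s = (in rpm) 166.1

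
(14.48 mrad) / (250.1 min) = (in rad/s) 9.649e-07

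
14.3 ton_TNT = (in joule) 5.983e+10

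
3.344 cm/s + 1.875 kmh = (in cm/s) 55.43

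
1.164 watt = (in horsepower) 0.001561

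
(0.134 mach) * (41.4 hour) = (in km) 6800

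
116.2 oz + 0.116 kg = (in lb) 7.518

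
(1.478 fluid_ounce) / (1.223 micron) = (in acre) 0.008831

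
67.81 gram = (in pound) 0.1495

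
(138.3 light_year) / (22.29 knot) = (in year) 3.618e+09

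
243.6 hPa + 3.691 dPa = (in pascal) 2.436e+04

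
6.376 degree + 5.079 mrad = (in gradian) 7.408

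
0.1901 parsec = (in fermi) 5.866e+30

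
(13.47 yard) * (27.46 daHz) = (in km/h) 1.218e+04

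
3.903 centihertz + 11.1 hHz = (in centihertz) 1.11e+05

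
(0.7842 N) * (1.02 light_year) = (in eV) 4.723e+34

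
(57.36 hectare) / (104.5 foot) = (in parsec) 5.836e-13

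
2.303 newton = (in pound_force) 0.5177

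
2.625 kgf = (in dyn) 2.574e+06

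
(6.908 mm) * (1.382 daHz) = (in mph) 0.2136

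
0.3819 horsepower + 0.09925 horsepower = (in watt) 358.8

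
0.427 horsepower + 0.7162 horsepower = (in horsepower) 1.143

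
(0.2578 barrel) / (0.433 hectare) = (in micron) 9.466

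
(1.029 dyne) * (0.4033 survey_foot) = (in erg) 12.65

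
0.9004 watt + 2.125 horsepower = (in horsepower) 2.126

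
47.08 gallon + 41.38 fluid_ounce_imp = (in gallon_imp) 39.46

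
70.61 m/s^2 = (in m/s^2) 70.61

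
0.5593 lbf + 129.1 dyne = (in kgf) 0.2538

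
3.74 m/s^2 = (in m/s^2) 3.74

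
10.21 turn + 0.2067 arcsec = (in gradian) 4084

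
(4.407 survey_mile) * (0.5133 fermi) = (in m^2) 3.641e-12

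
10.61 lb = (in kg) 4.813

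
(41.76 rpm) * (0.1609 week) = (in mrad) 4.256e+08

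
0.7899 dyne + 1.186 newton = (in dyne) 1.186e+05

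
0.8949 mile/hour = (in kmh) 1.44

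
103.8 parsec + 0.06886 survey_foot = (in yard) 3.503e+18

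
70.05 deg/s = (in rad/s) 1.223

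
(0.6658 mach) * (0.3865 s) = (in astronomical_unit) 5.857e-10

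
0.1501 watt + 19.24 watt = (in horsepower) 0.026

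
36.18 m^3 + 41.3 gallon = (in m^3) 36.34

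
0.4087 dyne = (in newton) 4.087e-06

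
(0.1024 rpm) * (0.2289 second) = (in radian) 0.002455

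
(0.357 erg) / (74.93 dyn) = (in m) 4.764e-05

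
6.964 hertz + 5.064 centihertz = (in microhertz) 7.015e+06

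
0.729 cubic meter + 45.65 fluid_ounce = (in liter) 730.4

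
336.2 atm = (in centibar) 3.407e+04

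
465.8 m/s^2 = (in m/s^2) 465.8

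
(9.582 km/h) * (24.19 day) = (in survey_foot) 1.825e+07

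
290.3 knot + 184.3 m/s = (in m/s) 333.6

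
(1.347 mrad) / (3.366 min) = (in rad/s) 6.67e-06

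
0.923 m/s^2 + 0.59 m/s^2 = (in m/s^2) 1.513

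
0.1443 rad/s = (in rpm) 1.378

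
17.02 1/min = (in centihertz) 28.37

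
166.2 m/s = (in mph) 371.8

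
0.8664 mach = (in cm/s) 2.95e+04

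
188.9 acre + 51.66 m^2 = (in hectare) 76.45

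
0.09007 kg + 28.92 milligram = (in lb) 0.1986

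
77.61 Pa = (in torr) 0.5821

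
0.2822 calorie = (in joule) 1.181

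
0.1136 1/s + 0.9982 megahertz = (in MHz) 0.9982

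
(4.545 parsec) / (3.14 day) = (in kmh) 1.861e+12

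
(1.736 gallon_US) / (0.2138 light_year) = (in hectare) 3.249e-22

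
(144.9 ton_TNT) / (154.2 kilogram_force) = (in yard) 4.384e+08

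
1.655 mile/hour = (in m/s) 0.7399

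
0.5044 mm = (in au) 3.372e-15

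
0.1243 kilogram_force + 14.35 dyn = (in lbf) 0.2741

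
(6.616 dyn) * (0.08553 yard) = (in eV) 3.23e+13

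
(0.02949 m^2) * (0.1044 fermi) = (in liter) 3.079e-15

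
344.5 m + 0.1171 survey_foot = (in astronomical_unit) 2.303e-09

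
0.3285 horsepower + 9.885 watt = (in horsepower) 0.3418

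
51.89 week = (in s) 3.138e+07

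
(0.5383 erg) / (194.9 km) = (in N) 2.762e-13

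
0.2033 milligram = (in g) 0.0002033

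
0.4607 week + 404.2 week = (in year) 7.761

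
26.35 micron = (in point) 0.07469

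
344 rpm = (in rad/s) 36.02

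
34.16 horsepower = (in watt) 2.547e+04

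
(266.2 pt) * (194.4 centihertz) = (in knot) 0.3549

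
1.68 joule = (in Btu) 0.001592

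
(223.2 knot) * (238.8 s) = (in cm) 2.742e+06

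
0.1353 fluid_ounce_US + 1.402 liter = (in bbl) 0.008843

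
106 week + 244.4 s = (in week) 106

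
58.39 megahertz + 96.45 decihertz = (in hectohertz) 5.839e+05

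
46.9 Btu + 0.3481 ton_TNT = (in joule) 1.456e+09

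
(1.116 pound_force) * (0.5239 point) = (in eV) 5.727e+15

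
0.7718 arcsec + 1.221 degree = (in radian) 0.02131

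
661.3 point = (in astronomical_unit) 1.559e-12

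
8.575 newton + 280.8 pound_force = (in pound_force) 282.7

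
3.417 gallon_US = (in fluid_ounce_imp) 455.2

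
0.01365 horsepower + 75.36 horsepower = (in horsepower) 75.37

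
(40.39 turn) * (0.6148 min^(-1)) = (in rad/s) 2.6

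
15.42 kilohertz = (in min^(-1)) 9.252e+05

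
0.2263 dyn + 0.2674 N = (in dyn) 2.674e+04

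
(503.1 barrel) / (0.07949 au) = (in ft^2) 7.24e-08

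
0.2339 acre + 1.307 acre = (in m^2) 6236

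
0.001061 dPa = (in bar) 1.061e-09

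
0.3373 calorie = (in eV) 8.808e+18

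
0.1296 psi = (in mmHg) 6.702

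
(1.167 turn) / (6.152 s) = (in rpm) 11.38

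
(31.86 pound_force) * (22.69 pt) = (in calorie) 0.2711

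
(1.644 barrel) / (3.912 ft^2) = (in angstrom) 7.192e+09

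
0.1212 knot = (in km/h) 0.2245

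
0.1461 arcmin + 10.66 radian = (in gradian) 678.6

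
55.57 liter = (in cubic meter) 0.05557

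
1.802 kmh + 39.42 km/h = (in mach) 0.03363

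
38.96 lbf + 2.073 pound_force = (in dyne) 1.825e+07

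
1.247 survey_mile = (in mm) 2.007e+06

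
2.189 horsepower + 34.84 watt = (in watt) 1667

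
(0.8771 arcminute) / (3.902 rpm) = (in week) 1.032e-09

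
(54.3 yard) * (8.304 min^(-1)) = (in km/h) 24.74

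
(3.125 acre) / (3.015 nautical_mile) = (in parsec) 7.34e-17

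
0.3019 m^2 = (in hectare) 3.019e-05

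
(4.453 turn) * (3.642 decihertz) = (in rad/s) 10.19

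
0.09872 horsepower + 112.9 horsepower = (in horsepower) 113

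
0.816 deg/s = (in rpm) 0.136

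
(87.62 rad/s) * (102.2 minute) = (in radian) 5.373e+05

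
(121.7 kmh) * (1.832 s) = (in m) 61.93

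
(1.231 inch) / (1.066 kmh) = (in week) 1.746e-07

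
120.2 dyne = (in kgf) 0.0001226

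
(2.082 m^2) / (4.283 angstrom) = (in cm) 4.861e+11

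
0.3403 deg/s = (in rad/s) 0.005939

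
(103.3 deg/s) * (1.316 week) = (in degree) 8.222e+07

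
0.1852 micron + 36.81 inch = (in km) 0.000935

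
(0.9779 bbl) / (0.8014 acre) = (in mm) 0.04794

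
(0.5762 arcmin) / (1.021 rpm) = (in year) 4.971e-11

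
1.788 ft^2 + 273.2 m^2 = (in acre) 0.06755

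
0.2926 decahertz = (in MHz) 2.926e-06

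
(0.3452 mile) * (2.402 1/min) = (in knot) 43.23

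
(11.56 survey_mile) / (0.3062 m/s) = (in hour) 16.88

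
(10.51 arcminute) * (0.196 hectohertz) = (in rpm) 0.5722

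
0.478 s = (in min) 0.007967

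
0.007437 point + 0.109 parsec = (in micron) 3.363e+21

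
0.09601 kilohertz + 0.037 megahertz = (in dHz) 3.71e+05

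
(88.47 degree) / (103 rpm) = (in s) 0.1432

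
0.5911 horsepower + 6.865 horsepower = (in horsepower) 7.456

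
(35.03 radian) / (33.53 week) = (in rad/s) 1.727e-06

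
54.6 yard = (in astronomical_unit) 3.337e-10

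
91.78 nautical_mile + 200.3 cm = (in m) 1.7e+05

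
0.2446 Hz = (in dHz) 2.446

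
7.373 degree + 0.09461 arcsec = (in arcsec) 2.654e+04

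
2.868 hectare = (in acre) 7.087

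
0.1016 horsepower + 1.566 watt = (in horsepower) 0.1037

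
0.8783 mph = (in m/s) 0.3926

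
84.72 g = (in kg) 0.08472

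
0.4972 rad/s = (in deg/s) 28.49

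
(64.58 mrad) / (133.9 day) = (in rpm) 5.331e-08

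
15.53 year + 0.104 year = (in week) 815.2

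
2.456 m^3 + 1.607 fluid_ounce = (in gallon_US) 648.8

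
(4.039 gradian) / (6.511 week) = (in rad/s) 1.611e-08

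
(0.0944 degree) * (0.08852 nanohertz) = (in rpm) 1.393e-12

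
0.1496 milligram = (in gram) 0.0001496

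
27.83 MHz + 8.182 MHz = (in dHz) 3.601e+08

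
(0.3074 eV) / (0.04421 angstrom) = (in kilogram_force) 1.136e-09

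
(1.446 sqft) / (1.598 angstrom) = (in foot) 2.758e+09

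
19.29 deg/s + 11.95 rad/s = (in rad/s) 12.29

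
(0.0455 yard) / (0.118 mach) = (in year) 3.284e-11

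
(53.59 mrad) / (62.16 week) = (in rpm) 1.361e-08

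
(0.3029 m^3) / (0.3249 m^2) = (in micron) 9.323e+05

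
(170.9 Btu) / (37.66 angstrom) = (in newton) 4.788e+13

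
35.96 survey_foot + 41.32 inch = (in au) 8.028e-11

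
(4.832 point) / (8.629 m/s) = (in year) 6.264e-12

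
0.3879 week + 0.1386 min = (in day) 2.715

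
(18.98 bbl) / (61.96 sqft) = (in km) 0.0005242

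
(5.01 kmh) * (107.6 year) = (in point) 1.339e+13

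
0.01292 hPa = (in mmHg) 0.009691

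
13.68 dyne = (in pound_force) 3.075e-05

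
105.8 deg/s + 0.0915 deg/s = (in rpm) 17.65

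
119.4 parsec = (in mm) 3.684e+21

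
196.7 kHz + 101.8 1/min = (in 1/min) 1.18e+07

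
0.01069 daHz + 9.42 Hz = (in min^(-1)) 571.6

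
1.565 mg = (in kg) 1.565e-06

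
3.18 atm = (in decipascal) 3.222e+06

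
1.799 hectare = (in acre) 4.445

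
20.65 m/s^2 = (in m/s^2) 20.65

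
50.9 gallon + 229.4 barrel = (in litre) 3.666e+04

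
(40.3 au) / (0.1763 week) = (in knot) 1.099e+08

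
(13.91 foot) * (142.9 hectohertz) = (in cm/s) 6.059e+06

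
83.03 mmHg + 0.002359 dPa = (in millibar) 110.7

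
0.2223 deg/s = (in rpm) 0.03705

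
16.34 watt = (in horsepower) 0.02191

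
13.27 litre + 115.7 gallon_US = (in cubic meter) 0.4512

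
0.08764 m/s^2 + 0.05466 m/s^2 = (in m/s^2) 0.1423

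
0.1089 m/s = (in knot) 0.2117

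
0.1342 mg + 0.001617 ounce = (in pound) 0.0001014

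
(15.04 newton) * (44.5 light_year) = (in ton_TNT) 1.513e+09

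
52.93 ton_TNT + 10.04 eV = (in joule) 2.215e+11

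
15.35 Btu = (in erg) 1.62e+11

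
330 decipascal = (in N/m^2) 33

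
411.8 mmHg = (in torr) 411.8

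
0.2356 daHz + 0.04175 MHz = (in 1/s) 4.175e+04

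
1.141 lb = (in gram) 517.5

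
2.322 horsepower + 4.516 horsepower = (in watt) 5099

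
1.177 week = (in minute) 1.186e+04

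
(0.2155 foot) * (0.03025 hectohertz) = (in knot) 0.3862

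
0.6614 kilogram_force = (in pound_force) 1.458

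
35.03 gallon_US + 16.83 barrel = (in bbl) 17.66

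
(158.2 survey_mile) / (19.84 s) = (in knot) 2.494e+04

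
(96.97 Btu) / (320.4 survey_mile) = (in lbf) 0.04461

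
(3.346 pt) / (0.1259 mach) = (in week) 4.553e-11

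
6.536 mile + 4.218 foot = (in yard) 1.15e+04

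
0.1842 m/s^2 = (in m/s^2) 0.1842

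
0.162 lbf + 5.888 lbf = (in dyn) 2.691e+06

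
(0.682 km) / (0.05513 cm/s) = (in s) 1.237e+06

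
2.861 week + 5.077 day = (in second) 2.169e+06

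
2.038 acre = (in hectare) 0.8247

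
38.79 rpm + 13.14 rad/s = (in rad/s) 17.2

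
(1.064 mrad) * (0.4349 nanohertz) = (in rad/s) 4.627e-13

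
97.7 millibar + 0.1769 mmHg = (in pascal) 9794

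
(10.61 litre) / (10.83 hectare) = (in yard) 1.071e-07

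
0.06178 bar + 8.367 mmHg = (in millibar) 72.94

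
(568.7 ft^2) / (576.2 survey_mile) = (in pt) 0.1615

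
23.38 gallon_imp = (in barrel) 0.6685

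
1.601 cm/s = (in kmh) 0.05764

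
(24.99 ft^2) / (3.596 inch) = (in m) 25.42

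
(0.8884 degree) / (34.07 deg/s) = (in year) 8.269e-10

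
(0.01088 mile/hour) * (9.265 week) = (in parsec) 8.832e-13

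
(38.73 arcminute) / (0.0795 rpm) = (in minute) 0.02255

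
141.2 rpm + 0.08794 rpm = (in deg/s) 847.7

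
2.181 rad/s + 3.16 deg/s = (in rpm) 21.35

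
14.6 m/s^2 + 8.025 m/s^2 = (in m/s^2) 22.62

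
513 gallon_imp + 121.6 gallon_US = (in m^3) 2.792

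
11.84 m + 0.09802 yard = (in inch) 469.7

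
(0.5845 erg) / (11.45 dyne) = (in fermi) 5.105e+11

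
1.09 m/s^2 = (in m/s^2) 1.09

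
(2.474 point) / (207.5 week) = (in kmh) 2.504e-11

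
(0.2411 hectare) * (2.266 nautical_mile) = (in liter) 1.012e+10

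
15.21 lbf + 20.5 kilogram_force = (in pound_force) 60.4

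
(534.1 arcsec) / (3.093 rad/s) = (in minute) 1.395e-05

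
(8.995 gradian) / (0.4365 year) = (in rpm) 9.802e-08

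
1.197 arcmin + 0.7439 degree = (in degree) 0.7639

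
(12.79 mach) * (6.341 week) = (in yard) 1.827e+10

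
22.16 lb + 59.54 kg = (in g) 6.959e+04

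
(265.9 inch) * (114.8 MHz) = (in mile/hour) 1.734e+09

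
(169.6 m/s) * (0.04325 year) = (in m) 2.313e+08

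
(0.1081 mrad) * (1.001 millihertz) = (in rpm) 1.033e-06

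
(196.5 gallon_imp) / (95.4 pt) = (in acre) 0.006559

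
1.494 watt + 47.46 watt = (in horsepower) 0.06565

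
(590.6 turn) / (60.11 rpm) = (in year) 1.869e-05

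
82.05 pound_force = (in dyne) 3.65e+07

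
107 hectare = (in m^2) 1.07e+06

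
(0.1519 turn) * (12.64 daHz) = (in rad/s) 120.6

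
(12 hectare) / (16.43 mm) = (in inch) 2.875e+08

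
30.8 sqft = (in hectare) 0.0002861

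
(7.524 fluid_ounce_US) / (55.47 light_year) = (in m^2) 4.24e-22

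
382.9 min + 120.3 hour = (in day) 5.278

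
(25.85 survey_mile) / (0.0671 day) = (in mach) 0.02107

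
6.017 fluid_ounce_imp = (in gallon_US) 0.04516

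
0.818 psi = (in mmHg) 42.3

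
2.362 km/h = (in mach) 0.001927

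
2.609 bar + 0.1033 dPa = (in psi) 37.84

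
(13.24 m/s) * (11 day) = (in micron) 1.258e+13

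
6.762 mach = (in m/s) 2302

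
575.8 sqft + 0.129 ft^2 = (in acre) 0.01322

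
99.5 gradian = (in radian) 1.563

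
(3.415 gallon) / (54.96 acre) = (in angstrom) 581.2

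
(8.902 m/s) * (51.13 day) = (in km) 3.933e+04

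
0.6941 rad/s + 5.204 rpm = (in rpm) 11.83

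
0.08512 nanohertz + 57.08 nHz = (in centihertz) 5.717e-06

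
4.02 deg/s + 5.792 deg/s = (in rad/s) 0.1713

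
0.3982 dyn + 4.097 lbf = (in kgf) 1.858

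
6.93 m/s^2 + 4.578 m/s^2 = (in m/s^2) 11.51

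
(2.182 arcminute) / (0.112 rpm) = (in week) 8.948e-08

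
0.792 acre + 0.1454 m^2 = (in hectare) 0.3205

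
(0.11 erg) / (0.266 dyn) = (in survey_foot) 0.01357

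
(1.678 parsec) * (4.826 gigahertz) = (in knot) 4.857e+26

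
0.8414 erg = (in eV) 5.252e+11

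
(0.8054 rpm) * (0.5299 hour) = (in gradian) 1.024e+04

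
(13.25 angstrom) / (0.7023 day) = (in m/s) 2.184e-14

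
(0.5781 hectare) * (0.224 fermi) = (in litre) 1.295e-09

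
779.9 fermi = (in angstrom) 0.007799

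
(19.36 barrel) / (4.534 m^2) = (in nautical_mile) 0.0003666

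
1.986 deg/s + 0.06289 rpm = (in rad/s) 0.04125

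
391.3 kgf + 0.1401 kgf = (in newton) 3839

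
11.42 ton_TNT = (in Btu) 4.529e+07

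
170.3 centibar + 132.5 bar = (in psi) 1946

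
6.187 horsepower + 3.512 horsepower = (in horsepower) 9.699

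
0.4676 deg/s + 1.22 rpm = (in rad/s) 0.1359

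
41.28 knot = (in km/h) 76.45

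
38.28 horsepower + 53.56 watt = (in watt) 2.86e+04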